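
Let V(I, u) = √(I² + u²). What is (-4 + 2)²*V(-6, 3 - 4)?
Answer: 4*√37 ≈ 24.331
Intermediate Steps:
(-4 + 2)²*V(-6, 3 - 4) = (-4 + 2)²*√((-6)² + (3 - 4)²) = (-2)²*√(36 + (-1)²) = 4*√(36 + 1) = 4*√37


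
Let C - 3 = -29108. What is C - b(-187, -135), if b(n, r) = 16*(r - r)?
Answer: -29105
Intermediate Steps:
C = -29105 (C = 3 - 29108 = -29105)
b(n, r) = 0 (b(n, r) = 16*0 = 0)
C - b(-187, -135) = -29105 - 1*0 = -29105 + 0 = -29105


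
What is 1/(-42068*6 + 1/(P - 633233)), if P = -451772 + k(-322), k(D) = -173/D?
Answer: -349371437/88184145670618 ≈ -3.9618e-6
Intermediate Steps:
P = -145470411/322 (P = -451772 - 173/(-322) = -451772 - 173*(-1/322) = -451772 + 173/322 = -145470411/322 ≈ -4.5177e+5)
1/(-42068*6 + 1/(P - 633233)) = 1/(-42068*6 + 1/(-145470411/322 - 633233)) = 1/(-252408 + 1/(-349371437/322)) = 1/(-252408 - 322/349371437) = 1/(-88184145670618/349371437) = -349371437/88184145670618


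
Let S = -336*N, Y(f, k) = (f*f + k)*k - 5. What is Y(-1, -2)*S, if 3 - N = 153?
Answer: -151200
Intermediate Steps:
N = -150 (N = 3 - 1*153 = 3 - 153 = -150)
Y(f, k) = -5 + k*(k + f**2) (Y(f, k) = (f**2 + k)*k - 5 = (k + f**2)*k - 5 = k*(k + f**2) - 5 = -5 + k*(k + f**2))
S = 50400 (S = -336*(-150) = 50400)
Y(-1, -2)*S = (-5 + (-2)**2 - 2*(-1)**2)*50400 = (-5 + 4 - 2*1)*50400 = (-5 + 4 - 2)*50400 = -3*50400 = -151200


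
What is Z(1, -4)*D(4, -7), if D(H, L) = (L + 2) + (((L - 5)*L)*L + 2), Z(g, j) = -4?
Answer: 2364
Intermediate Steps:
D(H, L) = 4 + L + L²*(-5 + L) (D(H, L) = (2 + L) + (((-5 + L)*L)*L + 2) = (2 + L) + ((L*(-5 + L))*L + 2) = (2 + L) + (L²*(-5 + L) + 2) = (2 + L) + (2 + L²*(-5 + L)) = 4 + L + L²*(-5 + L))
Z(1, -4)*D(4, -7) = -4*(4 - 7 + (-7)³ - 5*(-7)²) = -4*(4 - 7 - 343 - 5*49) = -4*(4 - 7 - 343 - 245) = -4*(-591) = 2364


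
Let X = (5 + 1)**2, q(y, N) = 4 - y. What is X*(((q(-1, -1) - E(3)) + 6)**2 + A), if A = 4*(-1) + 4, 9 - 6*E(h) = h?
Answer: 3600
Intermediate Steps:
E(h) = 3/2 - h/6
A = 0 (A = -4 + 4 = 0)
X = 36 (X = 6**2 = 36)
X*(((q(-1, -1) - E(3)) + 6)**2 + A) = 36*((((4 - 1*(-1)) - (3/2 - 1/6*3)) + 6)**2 + 0) = 36*((((4 + 1) - (3/2 - 1/2)) + 6)**2 + 0) = 36*(((5 - 1*1) + 6)**2 + 0) = 36*(((5 - 1) + 6)**2 + 0) = 36*((4 + 6)**2 + 0) = 36*(10**2 + 0) = 36*(100 + 0) = 36*100 = 3600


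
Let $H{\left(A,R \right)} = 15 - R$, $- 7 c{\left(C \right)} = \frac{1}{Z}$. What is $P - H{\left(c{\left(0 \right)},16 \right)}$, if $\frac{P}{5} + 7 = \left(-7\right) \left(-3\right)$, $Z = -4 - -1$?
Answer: $71$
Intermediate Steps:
$Z = -3$ ($Z = -4 + 1 = -3$)
$P = 70$ ($P = -35 + 5 \left(\left(-7\right) \left(-3\right)\right) = -35 + 5 \cdot 21 = -35 + 105 = 70$)
$c{\left(C \right)} = \frac{1}{21}$ ($c{\left(C \right)} = - \frac{1}{7 \left(-3\right)} = \left(- \frac{1}{7}\right) \left(- \frac{1}{3}\right) = \frac{1}{21}$)
$P - H{\left(c{\left(0 \right)},16 \right)} = 70 - \left(15 - 16\right) = 70 - -1 = 70 + 1 = 71$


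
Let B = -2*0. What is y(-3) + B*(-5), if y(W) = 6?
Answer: 6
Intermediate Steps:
B = 0
y(-3) + B*(-5) = 6 + 0*(-5) = 6 + 0 = 6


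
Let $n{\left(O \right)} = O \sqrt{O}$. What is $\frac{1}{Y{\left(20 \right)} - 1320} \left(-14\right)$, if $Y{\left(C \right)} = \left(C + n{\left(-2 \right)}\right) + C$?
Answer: $\frac{2240}{204801} - \frac{7 i \sqrt{2}}{409602} \approx 0.010937 - 2.4169 \cdot 10^{-5} i$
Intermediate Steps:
$n{\left(O \right)} = O^{\frac{3}{2}}$
$Y{\left(C \right)} = 2 C - 2 i \sqrt{2}$ ($Y{\left(C \right)} = \left(C + \left(-2\right)^{\frac{3}{2}}\right) + C = \left(C - 2 i \sqrt{2}\right) + C = 2 C - 2 i \sqrt{2}$)
$\frac{1}{Y{\left(20 \right)} - 1320} \left(-14\right) = \frac{1}{\left(2 \cdot 20 - 2 i \sqrt{2}\right) - 1320} \left(-14\right) = \frac{1}{\left(40 - 2 i \sqrt{2}\right) - 1320} \left(-14\right) = \frac{1}{-1280 - 2 i \sqrt{2}} \left(-14\right) = - \frac{14}{-1280 - 2 i \sqrt{2}}$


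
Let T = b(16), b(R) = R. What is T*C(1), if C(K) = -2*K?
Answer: -32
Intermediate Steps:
T = 16
T*C(1) = 16*(-2*1) = 16*(-2) = -32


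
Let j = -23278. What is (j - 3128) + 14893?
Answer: -11513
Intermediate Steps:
(j - 3128) + 14893 = (-23278 - 3128) + 14893 = -26406 + 14893 = -11513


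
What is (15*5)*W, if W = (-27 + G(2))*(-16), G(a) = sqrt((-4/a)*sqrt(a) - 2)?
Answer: 32400 - 1200*sqrt(-2 - 2*sqrt(2)) ≈ 32400.0 - 2636.8*I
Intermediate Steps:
G(a) = sqrt(-2 - 4/sqrt(a)) (G(a) = sqrt(-4/sqrt(a) - 2) = sqrt(-2 - 4/sqrt(a)))
W = 432 - 16*sqrt(-2 - 2*sqrt(2)) (W = (-27 + sqrt(-2 - 2*sqrt(2)))*(-16) = 432 - 16*sqrt(-2 - 2*sqrt(2)) ≈ 432.0 - 35.158*I)
(15*5)*W = (15*5)*(432 - 16*sqrt(-2 - 2*sqrt(2))) = 75*(432 - 16*sqrt(-2 - 2*sqrt(2))) = 32400 - 1200*sqrt(-2 - 2*sqrt(2))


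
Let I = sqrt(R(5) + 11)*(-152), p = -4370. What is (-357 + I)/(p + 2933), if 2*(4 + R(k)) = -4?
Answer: 119/479 + 152*sqrt(5)/1437 ≈ 0.48496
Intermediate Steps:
R(k) = -6 (R(k) = -4 + (1/2)*(-4) = -4 - 2 = -6)
I = -152*sqrt(5) (I = sqrt(-6 + 11)*(-152) = sqrt(5)*(-152) = -152*sqrt(5) ≈ -339.88)
(-357 + I)/(p + 2933) = (-357 - 152*sqrt(5))/(-4370 + 2933) = (-357 - 152*sqrt(5))/(-1437) = (-357 - 152*sqrt(5))*(-1/1437) = 119/479 + 152*sqrt(5)/1437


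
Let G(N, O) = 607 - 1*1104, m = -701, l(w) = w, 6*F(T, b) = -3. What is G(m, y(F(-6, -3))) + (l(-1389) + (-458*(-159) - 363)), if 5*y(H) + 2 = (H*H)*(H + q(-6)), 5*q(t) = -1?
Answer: 70573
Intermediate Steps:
F(T, b) = -1/2 (F(T, b) = (1/6)*(-3) = -1/2)
q(t) = -1/5 (q(t) = (1/5)*(-1) = -1/5)
y(H) = -2/5 + H**2*(-1/5 + H)/5 (y(H) = -2/5 + ((H*H)*(H - 1/5))/5 = -2/5 + (H**2*(-1/5 + H))/5 = -2/5 + H**2*(-1/5 + H)/5)
G(N, O) = -497 (G(N, O) = 607 - 1104 = -497)
G(m, y(F(-6, -3))) + (l(-1389) + (-458*(-159) - 363)) = -497 + (-1389 + (-458*(-159) - 363)) = -497 + (-1389 + (72822 - 363)) = -497 + (-1389 + 72459) = -497 + 71070 = 70573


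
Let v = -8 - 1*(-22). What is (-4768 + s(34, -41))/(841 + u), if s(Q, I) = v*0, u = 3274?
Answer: -4768/4115 ≈ -1.1587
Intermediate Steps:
v = 14 (v = -8 + 22 = 14)
s(Q, I) = 0 (s(Q, I) = 14*0 = 0)
(-4768 + s(34, -41))/(841 + u) = (-4768 + 0)/(841 + 3274) = -4768/4115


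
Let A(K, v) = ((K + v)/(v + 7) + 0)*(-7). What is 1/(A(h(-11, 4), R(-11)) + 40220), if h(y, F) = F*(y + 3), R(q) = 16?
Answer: 23/925172 ≈ 2.4860e-5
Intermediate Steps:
h(y, F) = F*(3 + y)
A(K, v) = -7*(K + v)/(7 + v) (A(K, v) = ((K + v)/(7 + v) + 0)*(-7) = ((K + v)/(7 + v))*(-7) = -7*(K + v)/(7 + v))
1/(A(h(-11, 4), R(-11)) + 40220) = 1/(7*(-4*(3 - 11) - 1*16)/(7 + 16) + 40220) = 1/(7*(-4*(-8) - 16)/23 + 40220) = 1/(7*(1/23)*(-1*(-32) - 16) + 40220) = 1/(7*(1/23)*(32 - 16) + 40220) = 1/(7*(1/23)*16 + 40220) = 1/(112/23 + 40220) = 1/(925172/23) = 23/925172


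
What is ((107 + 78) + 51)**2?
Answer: 55696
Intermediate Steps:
((107 + 78) + 51)**2 = (185 + 51)**2 = 236**2 = 55696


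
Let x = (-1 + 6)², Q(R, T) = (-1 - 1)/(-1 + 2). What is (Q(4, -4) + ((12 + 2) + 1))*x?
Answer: 325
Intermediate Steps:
Q(R, T) = -2 (Q(R, T) = -2/1 = -2*1 = -2)
x = 25 (x = 5² = 25)
(Q(4, -4) + ((12 + 2) + 1))*x = (-2 + ((12 + 2) + 1))*25 = (-2 + (14 + 1))*25 = (-2 + 15)*25 = 13*25 = 325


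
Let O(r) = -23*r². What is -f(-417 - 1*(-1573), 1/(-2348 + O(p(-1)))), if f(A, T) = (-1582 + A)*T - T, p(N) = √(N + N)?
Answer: -427/2302 ≈ -0.18549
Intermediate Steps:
p(N) = √2*√N (p(N) = √(2*N) = √2*√N)
f(A, T) = -T + T*(-1582 + A) (f(A, T) = T*(-1582 + A) - T = -T + T*(-1582 + A))
-f(-417 - 1*(-1573), 1/(-2348 + O(p(-1)))) = -(-1583 + (-417 - 1*(-1573)))/(-2348 - 23*(√2*√(-1))²) = -(-1583 + (-417 + 1573))/(-2348 - 23*(√2*I)²) = -(-1583 + 1156)/(-2348 - 23*(I*√2)²) = -(-427)/(-2348 - 23*(-2)) = -(-427)/(-2348 + 46) = -(-427)/(-2302) = -(-1)*(-427)/2302 = -1*427/2302 = -427/2302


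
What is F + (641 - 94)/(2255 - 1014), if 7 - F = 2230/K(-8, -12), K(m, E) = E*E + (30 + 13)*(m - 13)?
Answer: 9776036/941919 ≈ 10.379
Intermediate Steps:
K(m, E) = -559 + E² + 43*m (K(m, E) = E² + 43*(-13 + m) = E² + (-559 + 43*m) = -559 + E² + 43*m)
F = 7543/759 (F = 7 - 2230/(-559 + (-12)² + 43*(-8)) = 7 - 2230/(-559 + 144 - 344) = 7 - 2230/(-759) = 7 - 2230*(-1)/759 = 7 - 1*(-2230/759) = 7 + 2230/759 = 7543/759 ≈ 9.9381)
F + (641 - 94)/(2255 - 1014) = 7543/759 + (641 - 94)/(2255 - 1014) = 7543/759 + 547/1241 = 9776036/941919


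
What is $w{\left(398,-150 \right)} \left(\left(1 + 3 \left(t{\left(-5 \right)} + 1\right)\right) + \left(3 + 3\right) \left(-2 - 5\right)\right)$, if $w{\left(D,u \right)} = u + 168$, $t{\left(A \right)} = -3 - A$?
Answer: $-576$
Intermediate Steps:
$w{\left(D,u \right)} = 168 + u$
$w{\left(398,-150 \right)} \left(\left(1 + 3 \left(t{\left(-5 \right)} + 1\right)\right) + \left(3 + 3\right) \left(-2 - 5\right)\right) = \left(168 - 150\right) \left(\left(1 + 3 \left(\left(-3 - -5\right) + 1\right)\right) + \left(3 + 3\right) \left(-2 - 5\right)\right) = 18 \left(\left(1 + 3 \left(\left(-3 + 5\right) + 1\right)\right) + 6 \left(-7\right)\right) = 18 \left(\left(1 + 3 \left(2 + 1\right)\right) - 42\right) = 18 \left(\left(1 + 3 \cdot 3\right) - 42\right) = 18 \left(\left(1 + 9\right) - 42\right) = 18 \left(10 - 42\right) = 18 \left(-32\right) = -576$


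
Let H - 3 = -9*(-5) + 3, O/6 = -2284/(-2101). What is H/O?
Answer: 35717/4568 ≈ 7.8190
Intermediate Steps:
O = 13704/2101 (O = 6*(-2284/(-2101)) = 6*(-2284*(-1/2101)) = 6*(2284/2101) = 13704/2101 ≈ 6.5226)
H = 51 (H = 3 + (-9*(-5) + 3) = 3 + (45 + 3) = 3 + 48 = 51)
H/O = 51/(13704/2101) = 51*(2101/13704) = 35717/4568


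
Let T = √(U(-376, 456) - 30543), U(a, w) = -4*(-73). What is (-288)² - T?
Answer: 82944 - 13*I*√179 ≈ 82944.0 - 173.93*I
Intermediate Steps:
U(a, w) = 292
T = 13*I*√179 (T = √(292 - 30543) = √(-30251) = 13*I*√179 ≈ 173.93*I)
(-288)² - T = (-288)² - 13*I*√179 = 82944 - 13*I*√179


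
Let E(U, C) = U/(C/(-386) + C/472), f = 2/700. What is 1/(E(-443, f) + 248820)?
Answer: 43/14135134060 ≈ 3.0421e-9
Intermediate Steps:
f = 1/350 (f = 2*(1/700) = 1/350 ≈ 0.0028571)
E(U, C) = -91096*U/(43*C) (E(U, C) = U/(C*(-1/386) + C*(1/472)) = U/(-C/386 + C/472) = U/((-43*C/91096)) = U*(-91096/(43*C)) = -91096*U/(43*C))
1/(E(-443, f) + 248820) = 1/(-91096/43*(-443)/1/350 + 248820) = 1/(-91096/43*(-443)*350 + 248820) = 1/(14124434800/43 + 248820) = 1/(14135134060/43) = 43/14135134060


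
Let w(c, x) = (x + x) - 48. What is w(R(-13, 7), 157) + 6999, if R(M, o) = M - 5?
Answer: 7265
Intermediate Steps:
R(M, o) = -5 + M
w(c, x) = -48 + 2*x (w(c, x) = 2*x - 48 = -48 + 2*x)
w(R(-13, 7), 157) + 6999 = (-48 + 2*157) + 6999 = (-48 + 314) + 6999 = 266 + 6999 = 7265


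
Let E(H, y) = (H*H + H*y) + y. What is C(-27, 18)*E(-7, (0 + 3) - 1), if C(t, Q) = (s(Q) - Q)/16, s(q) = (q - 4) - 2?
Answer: -111/8 ≈ -13.875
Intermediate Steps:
s(q) = -6 + q (s(q) = (-4 + q) - 2 = -6 + q)
E(H, y) = y + H**2 + H*y (E(H, y) = (H**2 + H*y) + y = y + H**2 + H*y)
C(t, Q) = -3/8 (C(t, Q) = ((-6 + Q) - Q)/16 = -6*1/16 = -3/8)
C(-27, 18)*E(-7, (0 + 3) - 1) = -3*(((0 + 3) - 1) + (-7)**2 - 7*((0 + 3) - 1))/8 = -3*((3 - 1) + 49 - 7*(3 - 1))/8 = -3*(2 + 49 - 7*2)/8 = -3*(2 + 49 - 14)/8 = -3/8*37 = -111/8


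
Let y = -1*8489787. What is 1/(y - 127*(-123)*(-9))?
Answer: -1/8630376 ≈ -1.1587e-7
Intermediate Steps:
y = -8489787
1/(y - 127*(-123)*(-9)) = 1/(-8489787 - 127*(-123)*(-9)) = 1/(-8489787 + 15621*(-9)) = 1/(-8489787 - 140589) = 1/(-8630376) = -1/8630376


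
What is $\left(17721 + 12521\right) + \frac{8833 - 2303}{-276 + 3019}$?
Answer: $\frac{82960336}{2743} \approx 30244.0$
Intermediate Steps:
$\left(17721 + 12521\right) + \frac{8833 - 2303}{-276 + 3019} = 30242 + \frac{6530}{2743} = \frac{82960336}{2743}$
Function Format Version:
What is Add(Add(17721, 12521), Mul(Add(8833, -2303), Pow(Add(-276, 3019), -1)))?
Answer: Rational(82960336, 2743) ≈ 30244.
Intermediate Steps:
Add(Add(17721, 12521), Mul(Add(8833, -2303), Pow(Add(-276, 3019), -1))) = Add(30242, Mul(6530, Pow(2743, -1))) = Add(30242, Mul(6530, Rational(1, 2743))) = Add(30242, Rational(6530, 2743)) = Rational(82960336, 2743)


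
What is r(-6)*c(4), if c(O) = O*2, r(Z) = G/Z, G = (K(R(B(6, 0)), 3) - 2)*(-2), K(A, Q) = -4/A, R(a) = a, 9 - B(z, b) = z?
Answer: -80/9 ≈ -8.8889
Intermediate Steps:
B(z, b) = 9 - z
G = 20/3 (G = (-4/(9 - 1*6) - 2)*(-2) = (-4/(9 - 6) - 2)*(-2) = (-4/3 - 2)*(-2) = -10/3*(-2) = 20/3 ≈ 6.6667)
r(Z) = 20/(3*Z)
c(O) = 2*O
r(-6)*c(4) = ((20/3)/(-6))*(2*4) = ((20/3)*(-1/6))*8 = -10/9*8 = -80/9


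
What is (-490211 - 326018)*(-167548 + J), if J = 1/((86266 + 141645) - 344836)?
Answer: 15990374955143329/116925 ≈ 1.3676e+11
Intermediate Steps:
J = -1/116925 (J = 1/(227911 - 344836) = 1/(-116925) = -1/116925 ≈ -8.5525e-6)
(-490211 - 326018)*(-167548 + J) = (-490211 - 326018)*(-167548 - 1/116925) = -816229*(-19590549901/116925) = 15990374955143329/116925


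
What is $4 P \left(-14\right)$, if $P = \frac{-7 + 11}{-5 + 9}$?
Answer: $-56$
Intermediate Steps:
$P = 1$ ($P = \frac{4}{4} = 4 \cdot \frac{1}{4} = 1$)
$4 P \left(-14\right) = 4 \cdot 1 \left(-14\right) = 4 \left(-14\right) = -56$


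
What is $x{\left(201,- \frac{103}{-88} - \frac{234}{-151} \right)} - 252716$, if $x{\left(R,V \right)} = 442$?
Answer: $-252274$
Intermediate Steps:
$x{\left(201,- \frac{103}{-88} - \frac{234}{-151} \right)} - 252716 = 442 - 252716 = -252274$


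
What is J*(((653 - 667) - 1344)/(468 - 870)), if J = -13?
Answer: -8827/201 ≈ -43.915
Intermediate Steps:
J*(((653 - 667) - 1344)/(468 - 870)) = -13*((653 - 667) - 1344)/(468 - 870) = -13*(-14 - 1344)/(-402) = -(-17654)*(-1)/402 = -13*679/201 = -8827/201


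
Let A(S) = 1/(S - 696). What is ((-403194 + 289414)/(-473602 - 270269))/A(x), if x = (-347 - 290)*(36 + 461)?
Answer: -36100687300/743871 ≈ -48531.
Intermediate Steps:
x = -316589 (x = -637*497 = -316589)
A(S) = 1/(-696 + S)
((-403194 + 289414)/(-473602 - 270269))/A(x) = ((-403194 + 289414)/(-473602 - 270269))/(1/(-696 - 316589)) = (-113780/(-743871))/(1/(-317285)) = (-113780*(-1/743871))/(-1/317285) = (113780/743871)*(-317285) = -36100687300/743871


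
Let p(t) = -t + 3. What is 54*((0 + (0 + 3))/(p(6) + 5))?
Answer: 81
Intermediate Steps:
p(t) = 3 - t
54*((0 + (0 + 3))/(p(6) + 5)) = 54*((0 + (0 + 3))/((3 - 1*6) + 5)) = 54*((0 + 3)/((3 - 6) + 5)) = 54*(3/(-3 + 5)) = 54*(3/2) = 81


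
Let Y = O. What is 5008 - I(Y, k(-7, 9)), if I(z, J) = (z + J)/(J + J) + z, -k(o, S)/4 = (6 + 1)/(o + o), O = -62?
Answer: 5085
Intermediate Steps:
Y = -62
k(o, S) = -14/o (k(o, S) = -4*(6 + 1)/(o + o) = -28/(2*o) = -28*1/(2*o) = -14/o)
I(z, J) = z + (J + z)/(2*J) (I(z, J) = (J + z)/((2*J)) + z = (J + z)*(1/(2*J)) + z = (J + z)/(2*J) + z = z + (J + z)/(2*J))
5008 - I(Y, k(-7, 9)) = 5008 - (½ - 62 + (½)*(-62)/(-14/(-7))) = 5008 - (½ - 62 + (½)*(-62)/(-14*(-⅐))) = 5008 - (½ - 62 + (½)*(-62)/2) = 5008 - (½ - 62 + (½)*(-62)*(½)) = 5008 - (½ - 62 - 31/2) = 5008 - 1*(-77) = 5008 + 77 = 5085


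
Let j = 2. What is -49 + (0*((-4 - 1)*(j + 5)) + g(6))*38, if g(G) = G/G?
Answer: -11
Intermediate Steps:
g(G) = 1
-49 + (0*((-4 - 1)*(j + 5)) + g(6))*38 = -49 + (0*((-4 - 1)*(2 + 5)) + 1)*38 = -49 + (0*(-5*7) + 1)*38 = -49 + (0*(-35) + 1)*38 = -49 + (0 + 1)*38 = -49 + 1*38 = -49 + 38 = -11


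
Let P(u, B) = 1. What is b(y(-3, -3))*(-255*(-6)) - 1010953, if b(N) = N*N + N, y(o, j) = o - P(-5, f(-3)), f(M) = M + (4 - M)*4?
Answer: -992593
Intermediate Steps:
f(M) = 16 - 3*M (f(M) = M + (16 - 4*M) = 16 - 3*M)
y(o, j) = -1 + o (y(o, j) = o - 1*1 = o - 1 = -1 + o)
b(N) = N + N² (b(N) = N² + N = N + N²)
b(y(-3, -3))*(-255*(-6)) - 1010953 = ((-1 - 3)*(1 + (-1 - 3)))*(-255*(-6)) - 1010953 = -4*(1 - 4)*1530 - 1010953 = -4*(-3)*1530 - 1010953 = 12*1530 - 1010953 = 18360 - 1010953 = -992593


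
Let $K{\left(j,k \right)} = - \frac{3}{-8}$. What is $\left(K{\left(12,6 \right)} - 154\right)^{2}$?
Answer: $\frac{1510441}{64} \approx 23601.0$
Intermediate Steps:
$K{\left(j,k \right)} = \frac{3}{8}$ ($K{\left(j,k \right)} = \left(-3\right) \left(- \frac{1}{8}\right) = \frac{3}{8}$)
$\left(K{\left(12,6 \right)} - 154\right)^{2} = \left(\frac{3}{8} - 154\right)^{2} = \left(- \frac{1229}{8}\right)^{2} = \frac{1510441}{64}$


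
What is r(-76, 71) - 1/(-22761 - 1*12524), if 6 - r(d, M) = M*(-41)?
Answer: 102926346/35285 ≈ 2917.0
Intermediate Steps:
r(d, M) = 6 + 41*M (r(d, M) = 6 - M*(-41) = 6 - (-41)*M = 6 + 41*M)
r(-76, 71) - 1/(-22761 - 1*12524) = (6 + 41*71) - 1/(-22761 - 1*12524) = (6 + 2911) - 1/(-22761 - 12524) = 2917 - 1/(-35285) = 2917 - 1*(-1/35285) = 2917 + 1/35285 = 102926346/35285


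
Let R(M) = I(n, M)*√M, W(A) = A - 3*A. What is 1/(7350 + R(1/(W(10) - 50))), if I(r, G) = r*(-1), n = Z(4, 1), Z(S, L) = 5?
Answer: 20580/151263001 + I*√70/756315005 ≈ 0.00013605 + 1.1062e-8*I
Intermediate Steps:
n = 5
W(A) = -2*A
I(r, G) = -r
R(M) = -5*√M (R(M) = (-1*5)*√M = -5*√M)
1/(7350 + R(1/(W(10) - 50))) = 1/(7350 - 5*I*√70/70) = 1/(7350 - I*√70/14)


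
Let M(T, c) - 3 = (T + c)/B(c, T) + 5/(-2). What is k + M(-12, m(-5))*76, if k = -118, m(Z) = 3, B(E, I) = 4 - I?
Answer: -491/4 ≈ -122.75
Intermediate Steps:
M(T, c) = ½ + (T + c)/(4 - T) (M(T, c) = 3 + ((T + c)/(4 - T) + 5/(-2)) = 3 + ((T + c)/(4 - T) + 5*(-½)) = 3 + ((T + c)/(4 - T) - 5/2) = 3 + (-5/2 + (T + c)/(4 - T)) = ½ + (T + c)/(4 - T))
k + M(-12, m(-5))*76 = -118 + ((-2 - 1*3 - ½*(-12))/(-4 - 12))*76 = -118 + ((-2 - 3 + 6)/(-16))*76 = -118 - 1/16*1*76 = -118 - 1/16*76 = -118 - 19/4 = -491/4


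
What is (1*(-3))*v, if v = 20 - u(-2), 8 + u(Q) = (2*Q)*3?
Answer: -120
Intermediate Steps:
u(Q) = -8 + 6*Q (u(Q) = -8 + (2*Q)*3 = -8 + 6*Q)
v = 40 (v = 20 - (-8 + 6*(-2)) = 20 - (-8 - 12) = 20 - 1*(-20) = 20 + 20 = 40)
(1*(-3))*v = (1*(-3))*40 = -3*40 = -120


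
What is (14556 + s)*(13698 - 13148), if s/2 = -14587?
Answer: -8039900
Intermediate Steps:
s = -29174 (s = 2*(-14587) = -29174)
(14556 + s)*(13698 - 13148) = (14556 - 29174)*(13698 - 13148) = -14618*550 = -8039900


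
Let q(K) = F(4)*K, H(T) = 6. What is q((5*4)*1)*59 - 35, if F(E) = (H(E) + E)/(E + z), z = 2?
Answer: 5795/3 ≈ 1931.7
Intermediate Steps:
F(E) = (6 + E)/(2 + E) (F(E) = (6 + E)/(E + 2) = (6 + E)/(2 + E))
q(K) = 5*K/3 (q(K) = ((6 + 4)/(2 + 4))*K = (10/6)*K = ((⅙)*10)*K = 5*K/3)
q((5*4)*1)*59 - 35 = (5*((5*4)*1)/3)*59 - 35 = (5*(20*1)/3)*59 - 35 = ((5/3)*20)*59 - 35 = (100/3)*59 - 35 = 5900/3 - 35 = 5795/3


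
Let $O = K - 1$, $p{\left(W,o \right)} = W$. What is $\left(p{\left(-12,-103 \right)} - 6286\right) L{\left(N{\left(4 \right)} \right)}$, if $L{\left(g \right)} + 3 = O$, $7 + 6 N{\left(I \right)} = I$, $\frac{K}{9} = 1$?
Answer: $-31490$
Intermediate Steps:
$K = 9$ ($K = 9 \cdot 1 = 9$)
$N{\left(I \right)} = - \frac{7}{6} + \frac{I}{6}$
$O = 8$ ($O = 9 - 1 = 8$)
$L{\left(g \right)} = 5$ ($L{\left(g \right)} = -3 + 8 = 5$)
$\left(p{\left(-12,-103 \right)} - 6286\right) L{\left(N{\left(4 \right)} \right)} = \left(-12 - 6286\right) 5 = \left(-6298\right) 5 = -31490$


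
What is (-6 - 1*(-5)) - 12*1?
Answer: -13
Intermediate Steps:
(-6 - 1*(-5)) - 12*1 = (-6 + 5) - 12 = -1 - 12 = -13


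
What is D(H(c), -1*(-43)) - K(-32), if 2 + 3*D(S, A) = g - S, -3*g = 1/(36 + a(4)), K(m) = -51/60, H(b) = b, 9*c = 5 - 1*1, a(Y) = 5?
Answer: 719/22140 ≈ 0.032475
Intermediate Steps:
c = 4/9 (c = (5 - 1*1)/9 = (5 - 1)/9 = (⅑)*4 = 4/9 ≈ 0.44444)
K(m) = -17/20 (K(m) = -51*1/60 = -17/20)
g = -1/123 (g = -1/(3*(36 + 5)) = -⅓/41 = -⅓*1/41 = -1/123 ≈ -0.0081301)
D(S, A) = -247/369 - S/3 (D(S, A) = -⅔ + (-1/123 - S)/3 = -⅔ + (-1/369 - S/3) = -247/369 - S/3)
D(H(c), -1*(-43)) - K(-32) = (-247/369 - ⅓*4/9) - 1*(-17/20) = (-247/369 - 4/27) + 17/20 = -905/1107 + 17/20 = 719/22140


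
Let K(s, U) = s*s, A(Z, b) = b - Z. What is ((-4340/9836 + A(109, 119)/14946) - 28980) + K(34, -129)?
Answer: -511304897078/18376107 ≈ -27824.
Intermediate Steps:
K(s, U) = s**2
((-4340/9836 + A(109, 119)/14946) - 28980) + K(34, -129) = ((-4340/9836 + (119 - 1*109)/14946) - 28980) + 34**2 = ((-4340*1/9836 + (119 - 109)*(1/14946)) - 28980) + 1156 = ((-1085/2459 + 10*(1/14946)) - 28980) + 1156 = ((-1085/2459 + 5/7473) - 28980) + 1156 = (-8095910/18376107 - 28980) + 1156 = -532547676770/18376107 + 1156 = -511304897078/18376107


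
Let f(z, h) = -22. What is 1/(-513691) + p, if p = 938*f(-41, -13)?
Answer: -10600527477/513691 ≈ -20636.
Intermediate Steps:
p = -20636 (p = 938*(-22) = -20636)
1/(-513691) + p = 1/(-513691) - 20636 = -1/513691 - 20636 = -10600527477/513691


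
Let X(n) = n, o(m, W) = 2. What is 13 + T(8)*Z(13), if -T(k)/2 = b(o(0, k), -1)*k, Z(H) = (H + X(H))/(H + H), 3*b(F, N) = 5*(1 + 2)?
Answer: -67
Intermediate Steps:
b(F, N) = 5 (b(F, N) = (5*(1 + 2))/3 = (5*3)/3 = (⅓)*15 = 5)
Z(H) = 1 (Z(H) = (H + H)/(H + H) = (2*H)/((2*H)) = (2*H)*(1/(2*H)) = 1)
T(k) = -10*k
13 + T(8)*Z(13) = 13 - 10*8*1 = 13 - 80*1 = 13 - 80 = -67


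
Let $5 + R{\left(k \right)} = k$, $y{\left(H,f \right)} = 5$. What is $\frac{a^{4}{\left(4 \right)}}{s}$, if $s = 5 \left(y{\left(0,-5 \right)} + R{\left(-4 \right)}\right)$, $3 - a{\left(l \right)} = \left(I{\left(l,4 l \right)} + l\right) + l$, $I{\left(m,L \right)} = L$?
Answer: $- \frac{194481}{20} \approx -9724.0$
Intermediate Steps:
$R{\left(k \right)} = -5 + k$
$a{\left(l \right)} = 3 - 6 l$ ($a{\left(l \right)} = 3 - \left(\left(4 l + l\right) + l\right) = 3 - \left(5 l + l\right) = 3 - 6 l$)
$s = -20$ ($s = 5 \left(5 - 9\right) = 5 \left(-4\right) = -20$)
$\frac{a^{4}{\left(4 \right)}}{s} = \frac{\left(3 - 24\right)^{4}}{-20} = \left(3 - 24\right)^{4} \left(- \frac{1}{20}\right) = \left(-21\right)^{4} \left(- \frac{1}{20}\right) = 194481 \left(- \frac{1}{20}\right) = - \frac{194481}{20}$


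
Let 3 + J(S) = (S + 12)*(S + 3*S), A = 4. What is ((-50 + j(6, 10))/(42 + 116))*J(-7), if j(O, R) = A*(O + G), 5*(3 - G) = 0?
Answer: 1001/79 ≈ 12.671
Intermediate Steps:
G = 3 (G = 3 - ⅕*0 = 3 + 0 = 3)
j(O, R) = 12 + 4*O (j(O, R) = 4*(O + 3) = 4*(3 + O) = 12 + 4*O)
J(S) = -3 + 4*S*(12 + S) (J(S) = -3 + (S + 12)*(S + 3*S) = -3 + (12 + S)*(4*S) = -3 + 4*S*(12 + S))
((-50 + j(6, 10))/(42 + 116))*J(-7) = ((-50 + (12 + 4*6))/(42 + 116))*(-3 + 4*(-7)² + 48*(-7)) = ((-50 + (12 + 24))/158)*(-3 + 4*49 - 336) = ((-50 + 36)*(1/158))*(-3 + 196 - 336) = -14*1/158*(-143) = -7/79*(-143) = 1001/79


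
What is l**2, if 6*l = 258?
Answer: 1849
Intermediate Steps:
l = 43 (l = (1/6)*258 = 43)
l**2 = 43**2 = 1849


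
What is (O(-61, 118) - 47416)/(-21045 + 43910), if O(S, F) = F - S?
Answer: -47237/22865 ≈ -2.0659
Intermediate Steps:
(O(-61, 118) - 47416)/(-21045 + 43910) = ((118 - 1*(-61)) - 47416)/(-21045 + 43910) = ((118 + 61) - 47416)/22865 = (179 - 47416)*(1/22865) = -47237*1/22865 = -47237/22865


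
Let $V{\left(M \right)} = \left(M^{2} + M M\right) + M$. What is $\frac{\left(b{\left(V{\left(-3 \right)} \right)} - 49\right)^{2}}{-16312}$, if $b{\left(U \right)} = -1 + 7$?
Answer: $- \frac{1849}{16312} \approx -0.11335$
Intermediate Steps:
$V{\left(M \right)} = M + 2 M^{2}$ ($V{\left(M \right)} = \left(M^{2} + M^{2}\right) + M = 2 M^{2} + M = M + 2 M^{2}$)
$b{\left(U \right)} = 6$
$\frac{\left(b{\left(V{\left(-3 \right)} \right)} - 49\right)^{2}}{-16312} = \frac{\left(6 - 49\right)^{2}}{-16312} = \left(-43\right)^{2} \left(- \frac{1}{16312}\right) = 1849 \left(- \frac{1}{16312}\right) = - \frac{1849}{16312}$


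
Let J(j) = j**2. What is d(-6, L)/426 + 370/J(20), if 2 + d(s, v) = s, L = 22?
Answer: 7721/8520 ≈ 0.90622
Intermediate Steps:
d(s, v) = -2 + s
d(-6, L)/426 + 370/J(20) = (-2 - 6)/426 + 370/(20**2) = -8*1/426 + 370/400 = -4/213 + 370*(1/400) = -4/213 + 37/40 = 7721/8520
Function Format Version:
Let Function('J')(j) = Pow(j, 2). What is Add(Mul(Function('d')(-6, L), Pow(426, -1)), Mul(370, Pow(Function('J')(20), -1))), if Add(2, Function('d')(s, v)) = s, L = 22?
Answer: Rational(7721, 8520) ≈ 0.90622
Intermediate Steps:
Function('d')(s, v) = Add(-2, s)
Add(Mul(Function('d')(-6, L), Pow(426, -1)), Mul(370, Pow(Function('J')(20), -1))) = Add(Mul(Add(-2, -6), Pow(426, -1)), Mul(370, Pow(Pow(20, 2), -1))) = Add(Mul(-8, Rational(1, 426)), Mul(370, Pow(400, -1))) = Add(Rational(-4, 213), Mul(370, Rational(1, 400))) = Add(Rational(-4, 213), Rational(37, 40)) = Rational(7721, 8520)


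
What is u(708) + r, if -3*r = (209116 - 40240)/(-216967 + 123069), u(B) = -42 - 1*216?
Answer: -12084696/46949 ≈ -257.40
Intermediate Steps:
u(B) = -258 (u(B) = -42 - 216 = -258)
r = 28146/46949 (r = -(209116 - 40240)/(3*(-216967 + 123069)) = -56292/(-93898) = -56292*(-1)/93898 = -⅓*(-84438/46949) = 28146/46949 ≈ 0.59950)
u(708) + r = -258 + 28146/46949 = -12084696/46949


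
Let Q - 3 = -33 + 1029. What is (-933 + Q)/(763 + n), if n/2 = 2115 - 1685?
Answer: 22/541 ≈ 0.040665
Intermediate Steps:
n = 860 (n = 2*(2115 - 1685) = 2*430 = 860)
Q = 999 (Q = 3 + (-33 + 1029) = 3 + 996 = 999)
(-933 + Q)/(763 + n) = (-933 + 999)/(763 + 860) = 66/1623 = 66*(1/1623) = 22/541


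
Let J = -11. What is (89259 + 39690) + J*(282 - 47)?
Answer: 126364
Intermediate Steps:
(89259 + 39690) + J*(282 - 47) = (89259 + 39690) - 11*(282 - 47) = 128949 - 11*235 = 128949 - 2585 = 126364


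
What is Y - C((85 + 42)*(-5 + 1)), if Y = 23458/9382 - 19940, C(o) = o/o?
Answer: -93531502/4691 ≈ -19939.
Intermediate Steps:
C(o) = 1
Y = -93526811/4691 (Y = 23458*(1/9382) - 19940 = 11729/4691 - 19940 = -93526811/4691 ≈ -19938.)
Y - C((85 + 42)*(-5 + 1)) = -93526811/4691 - 1*1 = -93526811/4691 - 1 = -93531502/4691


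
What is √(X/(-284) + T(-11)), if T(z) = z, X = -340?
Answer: 2*I*√12354/71 ≈ 3.1309*I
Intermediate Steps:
√(X/(-284) + T(-11)) = √(-340/(-284) - 11) = √(-340*(-1/284) - 11) = √(85/71 - 11) = √(-696/71) = 2*I*√12354/71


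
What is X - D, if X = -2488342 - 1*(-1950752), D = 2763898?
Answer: -3301488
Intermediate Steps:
X = -537590 (X = -2488342 + 1950752 = -537590)
X - D = -537590 - 1*2763898 = -537590 - 2763898 = -3301488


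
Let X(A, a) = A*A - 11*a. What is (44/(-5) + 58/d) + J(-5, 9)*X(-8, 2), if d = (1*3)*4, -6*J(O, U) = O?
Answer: 931/30 ≈ 31.033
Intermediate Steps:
J(O, U) = -O/6
X(A, a) = A² - 11*a
d = 12 (d = 3*4 = 12)
(44/(-5) + 58/d) + J(-5, 9)*X(-8, 2) = (44/(-5) + 58/12) + (-⅙*(-5))*((-8)² - 11*2) = (44*(-⅕) + 58*(1/12)) + 5*(64 - 22)/6 = (-44/5 + 29/6) + (⅚)*42 = -119/30 + 35 = 931/30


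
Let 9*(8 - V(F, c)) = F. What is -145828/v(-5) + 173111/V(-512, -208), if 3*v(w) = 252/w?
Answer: 139172419/12264 ≈ 11348.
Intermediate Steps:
V(F, c) = 8 - F/9
v(w) = 84/w (v(w) = (252/w)/3 = 84/w)
-145828/v(-5) + 173111/V(-512, -208) = -145828/(84/(-5)) + 173111/(8 - ⅑*(-512)) = -145828/(84*(-⅕)) + 173111/(8 + 512/9) = -145828/(-84/5) + 173111/(584/9) = -145828*(-5/84) + 173111*(9/584) = 182285/21 + 1557999/584 = 139172419/12264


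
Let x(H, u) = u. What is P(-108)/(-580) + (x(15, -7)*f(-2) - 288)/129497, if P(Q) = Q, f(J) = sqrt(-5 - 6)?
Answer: 3454659/18777065 - 7*I*sqrt(11)/129497 ≈ 0.18398 - 0.00017928*I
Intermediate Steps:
f(J) = I*sqrt(11) (f(J) = sqrt(-11) = I*sqrt(11))
P(-108)/(-580) + (x(15, -7)*f(-2) - 288)/129497 = -108/(-580) + (-7*I*sqrt(11) - 288)/129497 = -108*(-1/580) + (-7*I*sqrt(11) - 288)*(1/129497) = 27/145 + (-288 - 7*I*sqrt(11))*(1/129497) = 27/145 + (-288/129497 - 7*I*sqrt(11)/129497) = 3454659/18777065 - 7*I*sqrt(11)/129497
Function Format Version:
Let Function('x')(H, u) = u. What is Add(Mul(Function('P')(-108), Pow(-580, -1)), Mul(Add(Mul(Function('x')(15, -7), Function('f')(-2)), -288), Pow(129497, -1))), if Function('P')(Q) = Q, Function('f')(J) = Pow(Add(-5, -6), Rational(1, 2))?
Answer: Add(Rational(3454659, 18777065), Mul(Rational(-7, 129497), I, Pow(11, Rational(1, 2)))) ≈ Add(0.18398, Mul(-0.00017928, I))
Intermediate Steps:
Function('f')(J) = Mul(I, Pow(11, Rational(1, 2))) (Function('f')(J) = Pow(-11, Rational(1, 2)) = Mul(I, Pow(11, Rational(1, 2))))
Add(Mul(Function('P')(-108), Pow(-580, -1)), Mul(Add(Mul(Function('x')(15, -7), Function('f')(-2)), -288), Pow(129497, -1))) = Add(Mul(-108, Pow(-580, -1)), Mul(Add(Mul(-7, Mul(I, Pow(11, Rational(1, 2)))), -288), Pow(129497, -1))) = Add(Mul(-108, Rational(-1, 580)), Mul(Add(Mul(-7, I, Pow(11, Rational(1, 2))), -288), Rational(1, 129497))) = Add(Rational(27, 145), Mul(Add(-288, Mul(-7, I, Pow(11, Rational(1, 2)))), Rational(1, 129497))) = Add(Rational(27, 145), Add(Rational(-288, 129497), Mul(Rational(-7, 129497), I, Pow(11, Rational(1, 2))))) = Add(Rational(3454659, 18777065), Mul(Rational(-7, 129497), I, Pow(11, Rational(1, 2))))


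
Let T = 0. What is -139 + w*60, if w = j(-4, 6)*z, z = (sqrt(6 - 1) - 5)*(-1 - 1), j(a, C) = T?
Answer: -139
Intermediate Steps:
j(a, C) = 0
z = 10 - 2*sqrt(5) (z = (sqrt(5) - 5)*(-2) = (-5 + sqrt(5))*(-2) = 10 - 2*sqrt(5) ≈ 5.5279)
w = 0 (w = 0*(10 - 2*sqrt(5)) = 0)
-139 + w*60 = -139 + 0*60 = -139 + 0 = -139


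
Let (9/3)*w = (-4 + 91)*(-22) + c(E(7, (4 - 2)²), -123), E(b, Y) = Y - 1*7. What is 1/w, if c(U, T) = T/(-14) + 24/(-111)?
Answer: -1554/987013 ≈ -0.0015744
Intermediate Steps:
E(b, Y) = -7 + Y (E(b, Y) = Y - 7 = -7 + Y)
c(U, T) = -8/37 - T/14 (c(U, T) = T*(-1/14) + 24*(-1/111) = -T/14 - 8/37 = -8/37 - T/14)
w = -987013/1554 (w = ((-4 + 91)*(-22) + (-8/37 - 1/14*(-123)))/3 = (87*(-22) + (-8/37 + 123/14))/3 = (-1914 + 4439/518)/3 = (⅓)*(-987013/518) = -987013/1554 ≈ -635.14)
1/w = 1/(-987013/1554) = -1554/987013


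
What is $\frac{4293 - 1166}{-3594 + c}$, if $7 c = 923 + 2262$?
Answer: $- \frac{3127}{3139} \approx -0.99618$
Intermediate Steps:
$c = 455$ ($c = \frac{923 + 2262}{7} = \frac{1}{7} \cdot 3185 = 455$)
$\frac{4293 - 1166}{-3594 + c} = \frac{4293 - 1166}{-3594 + 455} = \frac{3127}{-3139} = 3127 \left(- \frac{1}{3139}\right) = - \frac{3127}{3139}$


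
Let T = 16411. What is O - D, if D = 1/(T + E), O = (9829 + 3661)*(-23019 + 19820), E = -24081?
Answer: -330995091699/7670 ≈ -4.3154e+7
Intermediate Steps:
O = -43154510 (O = 13490*(-3199) = -43154510)
D = -1/7670 (D = 1/(16411 - 24081) = 1/(-7670) = -1/7670 ≈ -0.00013038)
O - D = -43154510 - 1*(-1/7670) = -43154510 + 1/7670 = -330995091699/7670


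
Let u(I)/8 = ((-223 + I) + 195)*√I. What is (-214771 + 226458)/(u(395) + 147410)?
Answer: 172278067/1832477018 - 8578258*√395/4581192545 ≈ 0.056799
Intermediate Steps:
u(I) = 8*√I*(-28 + I) (u(I) = 8*(((-223 + I) + 195)*√I) = 8*((-28 + I)*√I) = 8*(√I*(-28 + I)) = 8*√I*(-28 + I))
(-214771 + 226458)/(u(395) + 147410) = (-214771 + 226458)/(8*√395*(-28 + 395) + 147410) = 11687/(8*√395*367 + 147410) = 11687/(2936*√395 + 147410) = 11687/(147410 + 2936*√395)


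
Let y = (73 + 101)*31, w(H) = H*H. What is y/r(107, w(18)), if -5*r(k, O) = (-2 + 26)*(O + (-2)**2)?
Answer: -4495/1312 ≈ -3.4261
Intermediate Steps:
w(H) = H**2
r(k, O) = -96/5 - 24*O/5 (r(k, O) = -(-2 + 26)*(O + (-2)**2)/5 = -24*(O + 4)/5 = -24*(4 + O)/5 = -(96 + 24*O)/5 = -96/5 - 24*O/5)
y = 5394 (y = 174*31 = 5394)
y/r(107, w(18)) = 5394/(-96/5 - 24/5*18**2) = 5394/(-96/5 - 24/5*324) = 5394/(-96/5 - 7776/5) = 5394/(-7872/5) = 5394*(-5/7872) = -4495/1312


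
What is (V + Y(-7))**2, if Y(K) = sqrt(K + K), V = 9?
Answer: (9 + I*sqrt(14))**2 ≈ 67.0 + 67.35*I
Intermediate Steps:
Y(K) = sqrt(2)*sqrt(K) (Y(K) = sqrt(2*K) = sqrt(2)*sqrt(K))
(V + Y(-7))**2 = (9 + sqrt(2)*sqrt(-7))**2 = (9 + sqrt(2)*(I*sqrt(7)))**2 = (9 + I*sqrt(14))**2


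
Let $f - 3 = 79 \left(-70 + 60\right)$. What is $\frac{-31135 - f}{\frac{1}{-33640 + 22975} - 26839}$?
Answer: $\frac{80915355}{71559484} \approx 1.1307$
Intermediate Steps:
$f = -787$ ($f = 3 + 79 \left(-70 + 60\right) = 3 + 79 \left(-10\right) = 3 - 790 = -787$)
$\frac{-31135 - f}{\frac{1}{-33640 + 22975} - 26839} = \frac{-31135 - -787}{\frac{1}{-33640 + 22975} - 26839} = \frac{-31135 + 787}{\frac{1}{-10665} - 26839} = - \frac{30348}{- \frac{1}{10665} - 26839} = - \frac{30348}{- \frac{286237936}{10665}} = \left(-30348\right) \left(- \frac{10665}{286237936}\right) = \frac{80915355}{71559484}$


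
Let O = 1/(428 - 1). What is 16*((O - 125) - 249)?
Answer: -2555152/427 ≈ -5984.0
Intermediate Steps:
O = 1/427 ≈ 0.0023419
16*((O - 125) - 249) = 16*((1/427 - 125) - 249) = 16*(-53374/427 - 249) = 16*(-159697/427) = -2555152/427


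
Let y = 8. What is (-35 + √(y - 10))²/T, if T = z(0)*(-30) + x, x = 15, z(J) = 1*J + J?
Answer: (35 - I*√2)²/15 ≈ 81.533 - 6.5997*I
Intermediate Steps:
z(J) = 2*J (z(J) = J + J = 2*J)
T = 15 (T = (2*0)*(-30) + 15 = 0*(-30) + 15 = 0 + 15 = 15)
(-35 + √(y - 10))²/T = (-35 + √(8 - 10))²/15 = (-35 + √(-2))²*(1/15) = (-35 + I*√2)²*(1/15) = (-35 + I*√2)²/15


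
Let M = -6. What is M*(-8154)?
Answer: 48924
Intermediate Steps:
M*(-8154) = -6*(-8154) = 48924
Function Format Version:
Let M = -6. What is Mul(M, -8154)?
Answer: 48924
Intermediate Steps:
Mul(M, -8154) = Mul(-6, -8154) = 48924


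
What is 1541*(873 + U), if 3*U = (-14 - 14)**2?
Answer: 5244023/3 ≈ 1.7480e+6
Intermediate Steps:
U = 784/3 (U = (-14 - 14)**2/3 = (1/3)*(-28)**2 = (1/3)*784 = 784/3 ≈ 261.33)
1541*(873 + U) = 1541*(873 + 784/3) = 1541*(3403/3) = 5244023/3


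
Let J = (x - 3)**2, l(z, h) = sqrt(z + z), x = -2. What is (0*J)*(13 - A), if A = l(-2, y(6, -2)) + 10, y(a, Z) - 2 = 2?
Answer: 0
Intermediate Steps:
y(a, Z) = 4 (y(a, Z) = 2 + 2 = 4)
l(z, h) = sqrt(2)*sqrt(z) (l(z, h) = sqrt(2*z) = sqrt(2)*sqrt(z))
A = 10 + 2*I (A = sqrt(2)*sqrt(-2) + 10 = sqrt(2)*(I*sqrt(2)) + 10 = 2*I + 10 = 10 + 2*I ≈ 10.0 + 2.0*I)
J = 25 (J = (-2 - 3)**2 = (-5)**2 = 25)
(0*J)*(13 - A) = (0*25)*(13 - (10 + 2*I)) = 0*(13 + (-10 - 2*I)) = 0*(3 - 2*I) = 0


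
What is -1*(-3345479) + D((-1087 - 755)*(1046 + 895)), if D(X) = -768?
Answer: 3344711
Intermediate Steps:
-1*(-3345479) + D((-1087 - 755)*(1046 + 895)) = -1*(-3345479) - 768 = 3345479 - 768 = 3344711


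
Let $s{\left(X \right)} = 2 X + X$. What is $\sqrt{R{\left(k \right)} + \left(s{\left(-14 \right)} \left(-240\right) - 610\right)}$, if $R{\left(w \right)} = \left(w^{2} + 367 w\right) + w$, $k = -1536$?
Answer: $\sqrt{1803518} \approx 1343.0$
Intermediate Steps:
$s{\left(X \right)} = 3 X$
$R{\left(w \right)} = w^{2} + 368 w$
$\sqrt{R{\left(k \right)} + \left(s{\left(-14 \right)} \left(-240\right) - 610\right)} = \sqrt{- 1536 \left(368 - 1536\right) - \left(610 - 3 \left(-14\right) \left(-240\right)\right)} = \sqrt{\left(-1536\right) \left(-1168\right) - -9470} = \sqrt{1794048 + \left(10080 - 610\right)} = \sqrt{1794048 + 9470} = \sqrt{1803518}$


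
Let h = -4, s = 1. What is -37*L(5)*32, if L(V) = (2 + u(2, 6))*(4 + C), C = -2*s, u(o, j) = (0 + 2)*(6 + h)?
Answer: -14208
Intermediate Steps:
u(o, j) = 4 (u(o, j) = (0 + 2)*(6 - 4) = 2*2 = 4)
C = -2 (C = -2*1 = -2)
L(V) = 12 (L(V) = (2 + 4)*(4 - 2) = 6*2 = 12)
-37*L(5)*32 = -37*12*32 = -444*32 = -14208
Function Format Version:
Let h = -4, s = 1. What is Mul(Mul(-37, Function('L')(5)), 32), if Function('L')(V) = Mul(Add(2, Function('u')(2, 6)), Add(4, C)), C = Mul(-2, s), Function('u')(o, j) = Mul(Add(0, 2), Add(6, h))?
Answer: -14208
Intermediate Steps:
Function('u')(o, j) = 4 (Function('u')(o, j) = Mul(Add(0, 2), Add(6, -4)) = Mul(2, 2) = 4)
C = -2 (C = Mul(-2, 1) = -2)
Function('L')(V) = 12 (Function('L')(V) = Mul(Add(2, 4), Add(4, -2)) = Mul(6, 2) = 12)
Mul(Mul(-37, Function('L')(5)), 32) = Mul(Mul(-37, 12), 32) = Mul(-444, 32) = -14208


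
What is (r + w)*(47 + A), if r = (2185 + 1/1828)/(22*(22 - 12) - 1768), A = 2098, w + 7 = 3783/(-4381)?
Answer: -6324075326855/317874576 ≈ -19895.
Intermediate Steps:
w = -2650/337 (w = -7 + 3783/(-4381) = -7 + 3783*(-1/4381) = -7 - 291/337 = -2650/337 ≈ -7.8635)
r = -3994181/2829744 (r = (2185 + 1/1828)/(22*10 - 1768) = 3994181/(1828*(220 - 1768)) = (3994181/1828)/(-1548) = (3994181/1828)*(-1/1548) = -3994181/2829744 ≈ -1.4115)
(r + w)*(47 + A) = (-3994181/2829744 - 2650/337)*(47 + 2098) = -8844860597/953623728*2145 = -6324075326855/317874576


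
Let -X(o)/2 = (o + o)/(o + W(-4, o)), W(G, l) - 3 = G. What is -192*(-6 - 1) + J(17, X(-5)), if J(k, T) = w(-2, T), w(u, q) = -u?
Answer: 1346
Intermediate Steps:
W(G, l) = 3 + G
X(o) = -4*o/(-1 + o) (X(o) = -2*(o + o)/(o + (3 - 4)) = -2*2*o/(o - 1) = -2*2*o/(-1 + o) = -4*o/(-1 + o))
J(k, T) = 2 (J(k, T) = -1*(-2) = 2)
-192*(-6 - 1) + J(17, X(-5)) = -192*(-6 - 1) + 2 = -192*(-7) + 2 = -48*(-28) + 2 = 1344 + 2 = 1346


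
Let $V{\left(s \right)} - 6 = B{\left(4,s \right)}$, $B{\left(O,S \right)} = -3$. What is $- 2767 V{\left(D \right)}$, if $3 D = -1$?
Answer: $-8301$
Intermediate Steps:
$D = - \frac{1}{3}$ ($D = \frac{1}{3} \left(-1\right) = - \frac{1}{3} \approx -0.33333$)
$V{\left(s \right)} = 3$ ($V{\left(s \right)} = 6 - 3 = 3$)
$- 2767 V{\left(D \right)} = \left(-2767\right) 3 = -8301$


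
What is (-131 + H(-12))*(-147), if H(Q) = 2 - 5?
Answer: 19698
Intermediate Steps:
H(Q) = -3
(-131 + H(-12))*(-147) = (-131 - 3)*(-147) = -134*(-147) = 19698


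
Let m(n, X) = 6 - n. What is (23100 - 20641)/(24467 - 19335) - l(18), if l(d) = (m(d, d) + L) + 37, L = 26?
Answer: -259273/5132 ≈ -50.521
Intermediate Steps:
l(d) = 69 - d (l(d) = ((6 - d) + 26) + 37 = (32 - d) + 37 = 69 - d)
(23100 - 20641)/(24467 - 19335) - l(18) = (23100 - 20641)/(24467 - 19335) - (69 - 1*18) = 2459/5132 - (69 - 18) = 2459*(1/5132) - 1*51 = 2459/5132 - 51 = -259273/5132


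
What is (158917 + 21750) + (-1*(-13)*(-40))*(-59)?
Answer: 211347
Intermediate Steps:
(158917 + 21750) + (-1*(-13)*(-40))*(-59) = 180667 + (13*(-40))*(-59) = 180667 - 520*(-59) = 180667 + 30680 = 211347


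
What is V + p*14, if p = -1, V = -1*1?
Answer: -15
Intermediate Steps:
V = -1
V + p*14 = -1 - 1*14 = -1 - 14 = -15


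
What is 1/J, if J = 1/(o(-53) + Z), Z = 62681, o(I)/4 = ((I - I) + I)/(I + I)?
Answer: 62683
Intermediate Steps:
o(I) = 2 (o(I) = 4*(((I - I) + I)/(I + I)) = 4*((0 + I)/((2*I))) = 4*(I*(1/(2*I))) = 4*(½) = 2)
J = 1/62683 (J = 1/(2 + 62681) = 1/62683 ≈ 1.5953e-5)
1/J = 1/(1/62683) = 62683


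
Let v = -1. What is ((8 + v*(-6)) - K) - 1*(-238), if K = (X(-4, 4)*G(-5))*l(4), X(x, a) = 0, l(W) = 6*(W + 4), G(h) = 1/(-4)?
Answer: 252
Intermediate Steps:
G(h) = -¼ (G(h) = 1*(-¼) = -¼)
l(W) = 24 + 6*W (l(W) = 6*(4 + W) = 24 + 6*W)
K = 0 (K = (0*(-¼))*(24 + 6*4) = 0*(24 + 24) = 0*48 = 0)
((8 + v*(-6)) - K) - 1*(-238) = ((8 - 1*(-6)) - 1*0) - 1*(-238) = ((8 + 6) + 0) + 238 = (14 + 0) + 238 = 14 + 238 = 252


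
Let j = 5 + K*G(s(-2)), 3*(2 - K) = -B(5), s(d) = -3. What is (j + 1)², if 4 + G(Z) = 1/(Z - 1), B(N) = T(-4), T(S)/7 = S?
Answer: 49729/36 ≈ 1381.4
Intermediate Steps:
T(S) = 7*S
B(N) = -28 (B(N) = 7*(-4) = -28)
K = -22/3 (K = 2 - (-1)*(-28)/3 = 2 - ⅓*28 = 2 - 28/3 = -22/3 ≈ -7.3333)
G(Z) = -4 + 1/(-1 + Z) (G(Z) = -4 + 1/(Z - 1) = -4 + 1/(-1 + Z))
j = 217/6 (j = 5 - 22*(5 - 4*(-3))/(3*(-1 - 3)) = 5 - 22*(5 + 12)/(3*(-4)) = 5 - (-11)*17/6 = 5 - 22/3*(-17/4) = 5 + 187/6 = 217/6 ≈ 36.167)
(j + 1)² = (217/6 + 1)² = (223/6)² = 49729/36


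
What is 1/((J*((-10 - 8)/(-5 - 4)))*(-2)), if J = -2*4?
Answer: 1/32 ≈ 0.031250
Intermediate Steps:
J = -8
1/((J*((-10 - 8)/(-5 - 4)))*(-2)) = 1/(-8*(-10 - 8)/(-5 - 4)*(-2)) = 1/(-(-144)/(-9)*(-2)) = 1/(-(-144)*(-1)/9*(-2)) = 1/(-8*2*(-2)) = 1/(-16*(-2)) = 1/32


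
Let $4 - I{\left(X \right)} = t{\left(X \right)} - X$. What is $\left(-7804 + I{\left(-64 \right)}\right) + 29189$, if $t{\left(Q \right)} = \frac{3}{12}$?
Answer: $\frac{85299}{4} \approx 21325.0$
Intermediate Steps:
$t{\left(Q \right)} = \frac{1}{4}$ ($t{\left(Q \right)} = 3 \cdot \frac{1}{12} = \frac{1}{4}$)
$I{\left(X \right)} = \frac{15}{4} + X$ ($I{\left(X \right)} = 4 - \left(\frac{1}{4} - X\right) = 4 + \left(- \frac{1}{4} + X\right) = \frac{15}{4} + X$)
$\left(-7804 + I{\left(-64 \right)}\right) + 29189 = \left(-7804 + \left(\frac{15}{4} - 64\right)\right) + 29189 = \left(-7804 - \frac{241}{4}\right) + 29189 = - \frac{31457}{4} + 29189 = \frac{85299}{4}$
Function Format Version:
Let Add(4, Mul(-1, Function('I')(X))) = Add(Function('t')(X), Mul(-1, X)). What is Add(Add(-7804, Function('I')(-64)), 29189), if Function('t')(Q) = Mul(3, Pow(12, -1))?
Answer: Rational(85299, 4) ≈ 21325.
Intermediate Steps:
Function('t')(Q) = Rational(1, 4) (Function('t')(Q) = Mul(3, Rational(1, 12)) = Rational(1, 4))
Function('I')(X) = Add(Rational(15, 4), X) (Function('I')(X) = Add(4, Mul(-1, Add(Rational(1, 4), Mul(-1, X)))) = Add(4, Add(Rational(-1, 4), X)) = Add(Rational(15, 4), X))
Add(Add(-7804, Function('I')(-64)), 29189) = Add(Add(-7804, Add(Rational(15, 4), -64)), 29189) = Add(Add(-7804, Rational(-241, 4)), 29189) = Add(Rational(-31457, 4), 29189) = Rational(85299, 4)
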